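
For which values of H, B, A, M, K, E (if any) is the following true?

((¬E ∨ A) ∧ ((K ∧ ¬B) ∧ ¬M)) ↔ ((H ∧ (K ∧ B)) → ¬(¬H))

H: True, B: False, A: True, M: False, K: True, E: False

  ((¬E ∨ A) ∧ ((K ∧ ¬B) ∧ ¬M)) ↔ ((H ∧ (K ∧ B)) → ¬(¬H)) = True
    (¬E ∨ A) ∧ ((K ∧ ¬B) ∧ ¬M) = True
      ¬E ∨ A = True
        ¬E = True
      (K ∧ ¬B) ∧ ¬M = True
        K ∧ ¬B = True
          ¬B = True
        ¬M = True
    (H ∧ (K ∧ B)) → ¬(¬H) = True
      H ∧ (K ∧ B) = False
        K ∧ B = False
      ¬(¬H) = True
        ¬H = False
The formula evaluates to True.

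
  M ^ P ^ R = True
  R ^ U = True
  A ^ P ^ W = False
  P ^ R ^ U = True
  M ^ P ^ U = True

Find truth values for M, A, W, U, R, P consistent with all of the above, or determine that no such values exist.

Unsatisfiable — no assignment works.

Adding constraints 1, 2, 5 mod 2: every variable appears an even number of times on the left, so the left side is 0.
But the right sides sum to 1 (mod 2). 0 ≠ 1 — the system is inconsistent.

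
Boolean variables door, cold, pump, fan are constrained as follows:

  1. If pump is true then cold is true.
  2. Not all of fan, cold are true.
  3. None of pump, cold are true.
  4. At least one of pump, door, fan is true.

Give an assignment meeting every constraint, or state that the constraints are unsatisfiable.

door = True, cold = False, pump = False, fan = False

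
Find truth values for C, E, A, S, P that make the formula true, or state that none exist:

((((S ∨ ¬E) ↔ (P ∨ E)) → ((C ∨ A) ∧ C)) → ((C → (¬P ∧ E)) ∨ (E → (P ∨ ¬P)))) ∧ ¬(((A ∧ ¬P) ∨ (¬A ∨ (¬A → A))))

UNSATISFIABLE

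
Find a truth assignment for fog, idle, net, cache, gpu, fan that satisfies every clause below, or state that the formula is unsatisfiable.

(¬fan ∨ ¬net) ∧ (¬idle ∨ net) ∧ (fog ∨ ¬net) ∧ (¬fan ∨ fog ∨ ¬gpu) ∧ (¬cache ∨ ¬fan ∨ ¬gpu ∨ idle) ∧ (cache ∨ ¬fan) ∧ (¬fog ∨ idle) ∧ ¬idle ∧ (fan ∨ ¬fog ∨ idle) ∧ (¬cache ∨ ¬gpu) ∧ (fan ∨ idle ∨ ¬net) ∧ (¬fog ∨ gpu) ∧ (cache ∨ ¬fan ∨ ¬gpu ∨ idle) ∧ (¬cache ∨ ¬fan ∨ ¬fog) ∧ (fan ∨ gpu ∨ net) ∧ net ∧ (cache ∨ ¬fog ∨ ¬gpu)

Case fog = True:
  (¬fog ∨ idle) forces idle = True.
  Clause (¬idle) is falsified — contradiction.
Case fog = False:
  (fog ∨ ¬net) forces net = False.
  Clause (net) is falsified — contradiction.
Both cases fail, so the formula is unsatisfiable.

No satisfying assignment exists.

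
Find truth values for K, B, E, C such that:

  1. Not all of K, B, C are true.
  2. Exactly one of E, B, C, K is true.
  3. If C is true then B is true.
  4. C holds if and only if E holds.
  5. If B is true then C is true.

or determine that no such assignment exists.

K=T; B=F; E=F; C=F

  (1) {K, B, C}: 1/3 true — not all ✓
  (2) {E, B, C, K}: 1 true — exactly one ✓
  (3) C=F ⇒ B: vacuous ✓
  (4) C=F, E=F — same ✓
  (5) B=F ⇒ C: vacuous ✓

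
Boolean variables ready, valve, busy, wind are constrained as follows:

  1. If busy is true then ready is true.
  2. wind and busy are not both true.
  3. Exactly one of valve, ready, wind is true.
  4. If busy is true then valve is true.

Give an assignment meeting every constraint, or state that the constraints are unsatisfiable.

ready: True, valve: False, busy: False, wind: False

  (1) busy=F ⇒ ready: vacuous ✓
  (2) wind=F, busy=F — not both ✓
  (3) {valve, ready, wind}: 1 true — exactly one ✓
  (4) busy=F ⇒ valve: vacuous ✓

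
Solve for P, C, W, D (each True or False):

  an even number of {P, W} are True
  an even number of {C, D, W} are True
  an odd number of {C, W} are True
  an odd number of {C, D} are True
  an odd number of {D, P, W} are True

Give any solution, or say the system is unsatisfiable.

P: True; C: False; W: True; D: True

{P, W}: 2 true → even ✓
{C, D, W}: 2 true → even ✓
{C, W}: 1 true → odd ✓
{C, D}: 1 true → odd ✓
{D, P, W}: 3 true → odd ✓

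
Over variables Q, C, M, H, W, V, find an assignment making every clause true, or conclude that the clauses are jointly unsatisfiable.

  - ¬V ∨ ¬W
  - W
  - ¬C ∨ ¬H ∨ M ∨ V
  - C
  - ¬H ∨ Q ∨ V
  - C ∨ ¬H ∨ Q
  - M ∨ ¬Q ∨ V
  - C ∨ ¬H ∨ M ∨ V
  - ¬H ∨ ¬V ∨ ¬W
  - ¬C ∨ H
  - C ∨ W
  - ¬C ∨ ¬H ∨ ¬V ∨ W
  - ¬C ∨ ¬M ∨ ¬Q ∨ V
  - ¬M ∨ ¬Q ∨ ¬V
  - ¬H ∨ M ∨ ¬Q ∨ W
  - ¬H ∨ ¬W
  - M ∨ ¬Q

UNSATISFIABLE

Case C = True:
  (W) forces W = True.
  (¬V ∨ ¬W) forces V = False.
  (¬C ∨ H) forces H = True.
  Clause (¬H ∨ ¬W) is falsified — contradiction.
Case C = False:
  Clause (C) is falsified — contradiction.
Both cases fail, so the formula is unsatisfiable.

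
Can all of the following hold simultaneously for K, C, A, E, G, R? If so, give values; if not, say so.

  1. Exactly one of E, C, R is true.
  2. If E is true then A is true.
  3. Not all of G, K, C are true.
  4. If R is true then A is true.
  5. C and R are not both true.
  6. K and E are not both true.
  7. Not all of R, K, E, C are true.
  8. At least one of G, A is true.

K = False; C = True; A = True; E = False; G = True; R = False

  (1) {E, C, R}: 1 true — exactly one ✓
  (2) E=F ⇒ A: vacuous ✓
  (3) {G, K, C}: 2/3 true — not all ✓
  (4) R=F ⇒ A: vacuous ✓
  (5) C=T, R=F — not both ✓
  (6) K=F, E=F — not both ✓
  (7) {R, K, E, C}: 1/4 true — not all ✓
  (8) {G, A}: 2 true — at least one ✓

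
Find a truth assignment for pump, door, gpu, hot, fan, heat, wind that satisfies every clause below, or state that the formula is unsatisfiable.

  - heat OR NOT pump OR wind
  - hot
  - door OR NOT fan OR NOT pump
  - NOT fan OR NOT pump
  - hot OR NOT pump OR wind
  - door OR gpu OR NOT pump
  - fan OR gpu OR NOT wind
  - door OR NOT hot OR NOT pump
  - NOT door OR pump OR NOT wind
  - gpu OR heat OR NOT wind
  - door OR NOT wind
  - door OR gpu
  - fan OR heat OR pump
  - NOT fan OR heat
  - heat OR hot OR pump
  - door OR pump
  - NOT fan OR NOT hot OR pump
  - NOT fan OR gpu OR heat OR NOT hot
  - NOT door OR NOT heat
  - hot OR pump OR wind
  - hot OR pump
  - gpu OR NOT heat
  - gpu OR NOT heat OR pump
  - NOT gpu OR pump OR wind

pump = True; door = True; gpu = True; hot = True; fan = False; heat = False; wind = True

Unit clause (hot) forces hot = True.
Try pump = False:
  (door OR pump) forces door = True.
  (NOT door OR pump OR NOT wind) forces wind = False.
  (NOT fan OR NOT hot OR pump) forces fan = False.
  (fan OR heat OR pump) forces heat = True.
  clause (NOT door OR NOT heat) is falsified — backtrack.
So pump = True.
  then (NOT fan OR NOT pump) forces fan = False.
  then (door OR NOT hot OR NOT pump) forces door = True.
  then (NOT door OR NOT heat) forces heat = False.
  then (heat OR NOT pump OR wind) forces wind = True.
  then (fan OR gpu OR NOT wind) forces gpu = True.
All clauses satisfied.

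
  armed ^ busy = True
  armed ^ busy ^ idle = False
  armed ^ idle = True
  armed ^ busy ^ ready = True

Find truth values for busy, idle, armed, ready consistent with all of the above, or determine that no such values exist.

busy: True; idle: True; armed: False; ready: False

armed ^ busy = F ^ T = True ✓
armed ^ busy ^ idle = F ^ T ^ T = False ✓
armed ^ idle = F ^ T = True ✓
armed ^ busy ^ ready = F ^ T ^ F = True ✓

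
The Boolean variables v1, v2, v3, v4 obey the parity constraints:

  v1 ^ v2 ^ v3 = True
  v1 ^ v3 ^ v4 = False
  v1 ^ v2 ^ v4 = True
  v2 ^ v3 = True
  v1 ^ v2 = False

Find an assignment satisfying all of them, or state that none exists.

v1 = False, v2 = False, v3 = True, v4 = True

v1 ^ v2 ^ v3 = F ^ F ^ T = True ✓
v1 ^ v3 ^ v4 = F ^ T ^ T = False ✓
v1 ^ v2 ^ v4 = F ^ F ^ T = True ✓
v2 ^ v3 = F ^ T = True ✓
v1 ^ v2 = F ^ F = False ✓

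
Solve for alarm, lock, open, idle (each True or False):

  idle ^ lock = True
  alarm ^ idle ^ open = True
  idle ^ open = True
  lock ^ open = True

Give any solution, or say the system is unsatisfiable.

Unsatisfiable — no assignment works.

Adding constraints 1, 3, 4 mod 2: every variable appears an even number of times on the left, so the left side is 0.
But the right sides sum to 1 (mod 2). 0 ≠ 1 — the system is inconsistent.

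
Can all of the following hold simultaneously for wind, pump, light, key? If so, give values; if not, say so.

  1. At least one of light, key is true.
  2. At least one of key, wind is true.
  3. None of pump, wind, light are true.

wind = False, pump = False, light = False, key = True

  (1) {light, key}: 1 true — at least one ✓
  (2) {key, wind}: 1 true — at least one ✓
  (3) {pump, wind, light}: 0 true — none ✓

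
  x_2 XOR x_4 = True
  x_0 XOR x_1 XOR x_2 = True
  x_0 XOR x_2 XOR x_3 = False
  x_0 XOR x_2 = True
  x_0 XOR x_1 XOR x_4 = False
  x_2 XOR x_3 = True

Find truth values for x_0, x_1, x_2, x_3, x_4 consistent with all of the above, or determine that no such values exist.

x_0 = True; x_1 = False; x_2 = False; x_3 = True; x_4 = True

x_2 XOR x_4 = F XOR T = True ✓
x_0 XOR x_1 XOR x_2 = T XOR F XOR F = True ✓
x_0 XOR x_2 XOR x_3 = T XOR F XOR T = False ✓
x_0 XOR x_2 = T XOR F = True ✓
x_0 XOR x_1 XOR x_4 = T XOR F XOR T = False ✓
x_2 XOR x_3 = F XOR T = True ✓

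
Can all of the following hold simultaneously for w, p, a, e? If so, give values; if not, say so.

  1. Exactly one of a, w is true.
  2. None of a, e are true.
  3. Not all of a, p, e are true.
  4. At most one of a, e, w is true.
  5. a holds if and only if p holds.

w=T, p=F, a=F, e=F

  (1) {a, w}: 1 true — exactly one ✓
  (2) {a, e}: 0 true — none ✓
  (3) {a, p, e}: 0/3 true — not all ✓
  (4) {a, e, w}: 1 true — at most one ✓
  (5) a=F, p=F — same ✓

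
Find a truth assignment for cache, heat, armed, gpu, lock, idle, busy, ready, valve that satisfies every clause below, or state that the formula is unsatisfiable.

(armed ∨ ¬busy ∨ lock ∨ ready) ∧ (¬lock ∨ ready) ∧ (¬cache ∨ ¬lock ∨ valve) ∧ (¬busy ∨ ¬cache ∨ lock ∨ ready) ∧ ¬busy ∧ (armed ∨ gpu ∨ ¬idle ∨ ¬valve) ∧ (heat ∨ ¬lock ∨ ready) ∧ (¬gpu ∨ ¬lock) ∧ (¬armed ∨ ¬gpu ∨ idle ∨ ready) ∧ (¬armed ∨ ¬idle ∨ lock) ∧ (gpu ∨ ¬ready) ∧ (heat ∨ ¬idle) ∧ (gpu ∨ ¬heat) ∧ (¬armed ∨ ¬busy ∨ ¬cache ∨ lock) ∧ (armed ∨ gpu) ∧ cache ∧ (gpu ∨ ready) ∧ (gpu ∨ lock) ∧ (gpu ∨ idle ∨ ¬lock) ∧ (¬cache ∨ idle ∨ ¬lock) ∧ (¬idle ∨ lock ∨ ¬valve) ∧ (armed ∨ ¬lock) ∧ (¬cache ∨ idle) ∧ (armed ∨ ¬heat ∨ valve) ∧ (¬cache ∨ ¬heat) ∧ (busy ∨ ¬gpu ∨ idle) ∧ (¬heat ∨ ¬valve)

No satisfying assignment exists.

Case cache = True:
  (¬busy) forces busy = False.
  (¬cache ∨ idle) forces idle = True.
  (heat ∨ ¬idle) forces heat = True.
  Clause (¬cache ∨ ¬heat) is falsified — contradiction.
Case cache = False:
  Clause (cache) is falsified — contradiction.
Both cases fail, so the formula is unsatisfiable.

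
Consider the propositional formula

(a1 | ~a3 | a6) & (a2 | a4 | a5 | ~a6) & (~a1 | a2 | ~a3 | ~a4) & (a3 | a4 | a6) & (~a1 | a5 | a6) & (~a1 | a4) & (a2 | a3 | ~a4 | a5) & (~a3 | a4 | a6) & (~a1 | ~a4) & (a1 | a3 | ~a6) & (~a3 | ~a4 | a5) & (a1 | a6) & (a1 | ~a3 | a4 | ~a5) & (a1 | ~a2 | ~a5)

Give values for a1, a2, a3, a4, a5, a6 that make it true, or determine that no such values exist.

a1 = False; a2 = True; a3 = True; a4 = False; a5 = False; a6 = True

Try a1 = True:
  (~a1 | a4) forces a4 = True.
  clause (~a1 | ~a4) is falsified — backtrack.
So a1 = False.
  then (a1 | a6) forces a6 = True.
  then (a1 | a3 | ~a6) forces a3 = True.
Set a2 = True.
  then (a1 | ~a2 | ~a5) forces a5 = False.
  then (~a3 | ~a4 | a5) forces a4 = False.
All clauses satisfied.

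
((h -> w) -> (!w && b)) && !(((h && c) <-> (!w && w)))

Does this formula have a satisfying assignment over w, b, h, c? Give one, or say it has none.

w: False, b: True, h: True, c: True

  (h -> w) -> (!w && b) = True
    h -> w = False
    !w && b = True
      !w = True
  !(((h && c) <-> (!w && w))) = True
    (h && c) <-> (!w && w) = False
      h && c = True
      !w && w = False
        !w = True
Both conjuncts True, so the formula holds.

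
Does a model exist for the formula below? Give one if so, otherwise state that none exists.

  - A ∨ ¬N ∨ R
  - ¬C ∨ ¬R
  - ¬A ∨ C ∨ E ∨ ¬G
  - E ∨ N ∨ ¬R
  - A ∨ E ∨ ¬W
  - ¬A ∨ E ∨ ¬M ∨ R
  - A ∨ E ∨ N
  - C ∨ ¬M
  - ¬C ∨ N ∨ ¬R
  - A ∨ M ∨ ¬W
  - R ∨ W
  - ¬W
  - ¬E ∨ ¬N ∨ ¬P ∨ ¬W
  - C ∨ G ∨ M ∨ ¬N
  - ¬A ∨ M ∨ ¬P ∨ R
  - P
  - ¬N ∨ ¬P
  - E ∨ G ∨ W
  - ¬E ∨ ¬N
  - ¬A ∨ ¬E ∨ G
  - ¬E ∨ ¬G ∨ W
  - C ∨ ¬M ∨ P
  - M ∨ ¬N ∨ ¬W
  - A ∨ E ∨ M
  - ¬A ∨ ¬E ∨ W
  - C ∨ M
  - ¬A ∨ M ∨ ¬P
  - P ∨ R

Case W = True:
  Clause (¬W) is falsified — contradiction.
Case W = False:
  (R ∨ W) forces R = True.
  (¬C ∨ ¬R) forces C = False.
  (C ∨ ¬M) forces M = False.
  Clause (C ∨ M) is falsified — contradiction.
Both cases fail, so the formula is unsatisfiable.

UNSATISFIABLE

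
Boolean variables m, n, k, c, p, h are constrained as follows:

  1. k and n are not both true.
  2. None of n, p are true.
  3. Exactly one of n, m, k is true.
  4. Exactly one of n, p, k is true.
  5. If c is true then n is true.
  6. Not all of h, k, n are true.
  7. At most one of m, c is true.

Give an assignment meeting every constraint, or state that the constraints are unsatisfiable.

m=F, n=F, k=T, c=F, p=F, h=F

  (1) k=T, n=F — not both ✓
  (2) {n, p}: 0 true — none ✓
  (3) {n, m, k}: 1 true — exactly one ✓
  (4) {n, p, k}: 1 true — exactly one ✓
  (5) c=F ⇒ n: vacuous ✓
  (6) {h, k, n}: 1/3 true — not all ✓
  (7) {m, c}: 0 true — at most one ✓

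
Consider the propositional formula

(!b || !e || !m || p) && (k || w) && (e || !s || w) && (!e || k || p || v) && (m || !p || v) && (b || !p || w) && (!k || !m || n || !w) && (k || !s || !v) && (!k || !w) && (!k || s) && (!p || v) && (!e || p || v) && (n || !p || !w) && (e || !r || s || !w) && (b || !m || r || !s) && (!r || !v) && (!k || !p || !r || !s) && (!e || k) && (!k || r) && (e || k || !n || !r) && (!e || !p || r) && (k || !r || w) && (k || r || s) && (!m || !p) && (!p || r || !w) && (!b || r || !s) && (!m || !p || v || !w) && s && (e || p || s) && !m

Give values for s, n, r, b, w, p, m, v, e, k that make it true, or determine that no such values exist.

s: True, n: True, r: False, b: False, w: True, p: False, m: False, v: False, e: False, k: False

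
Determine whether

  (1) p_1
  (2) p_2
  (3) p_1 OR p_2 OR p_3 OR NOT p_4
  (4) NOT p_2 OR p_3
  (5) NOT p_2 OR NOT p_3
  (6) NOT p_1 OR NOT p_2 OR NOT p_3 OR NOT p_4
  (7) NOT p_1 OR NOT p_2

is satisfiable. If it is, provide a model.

Case p_1 = True:
  (p_2) forces p_2 = True.
  Clause (NOT p_1 OR NOT p_2) is falsified — contradiction.
Case p_1 = False:
  Clause (p_1) is falsified — contradiction.
Both cases fail, so the formula is unsatisfiable.

No satisfying assignment exists.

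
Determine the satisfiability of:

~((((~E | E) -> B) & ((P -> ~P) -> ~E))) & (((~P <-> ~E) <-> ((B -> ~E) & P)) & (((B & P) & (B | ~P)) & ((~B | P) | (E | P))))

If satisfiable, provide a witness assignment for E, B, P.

UNSATISFIABLE

Case P = True: the formula simplifies to ~(((~E | E) -> B)) & ((E <-> (B -> ~E)) & (B & B)).
  B = True: the conjunct ~(((~E | E) -> B)) becomes ~(((~E | E) -> True)) = False.
  B = False: the conjunct B is False.
Case P = False: the conjunct P is False.
Both cases fail — unsatisfiable.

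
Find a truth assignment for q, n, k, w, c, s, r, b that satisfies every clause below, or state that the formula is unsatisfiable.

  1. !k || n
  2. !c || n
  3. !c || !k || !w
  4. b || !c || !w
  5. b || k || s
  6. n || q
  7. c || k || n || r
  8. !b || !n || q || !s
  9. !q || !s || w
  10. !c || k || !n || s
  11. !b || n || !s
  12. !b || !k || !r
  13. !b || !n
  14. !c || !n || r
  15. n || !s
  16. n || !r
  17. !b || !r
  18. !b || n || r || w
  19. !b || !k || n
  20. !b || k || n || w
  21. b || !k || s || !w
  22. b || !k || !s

Set q = False.
  then (n || q) forces n = True.
  then (!b || !n) forces b = False.
Set k = True.
  then (b || !k || !s) forces s = False.
  then (b || !k || s || !w) forces w = False.
Set c = False.
Set r = False.
All clauses satisfied.

q: False, n: True, k: True, w: False, c: False, s: False, r: False, b: False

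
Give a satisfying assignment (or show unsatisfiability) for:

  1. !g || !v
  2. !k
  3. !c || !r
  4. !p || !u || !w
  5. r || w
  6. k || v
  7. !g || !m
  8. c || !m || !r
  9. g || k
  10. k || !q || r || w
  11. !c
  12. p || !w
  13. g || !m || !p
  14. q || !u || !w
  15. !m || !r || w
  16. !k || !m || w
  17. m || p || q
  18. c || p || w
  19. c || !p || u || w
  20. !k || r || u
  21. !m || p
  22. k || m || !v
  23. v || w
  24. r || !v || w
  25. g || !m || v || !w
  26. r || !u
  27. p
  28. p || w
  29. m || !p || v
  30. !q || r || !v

The formula is unsatisfiable.

Case k = True:
  Clause (!k) is falsified — contradiction.
Case k = False:
  (k || v) forces v = True.
  (!g || !v) forces g = False.
  Clause (g || k) is falsified — contradiction.
Both cases fail, so the formula is unsatisfiable.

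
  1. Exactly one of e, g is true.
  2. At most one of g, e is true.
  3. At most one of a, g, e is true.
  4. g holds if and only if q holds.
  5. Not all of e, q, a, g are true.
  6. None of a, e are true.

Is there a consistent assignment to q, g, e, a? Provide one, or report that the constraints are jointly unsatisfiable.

q=T, g=T, e=F, a=F

  (1) {e, g}: 1 true — exactly one ✓
  (2) {g, e}: 1 true — at most one ✓
  (3) {a, g, e}: 1 true — at most one ✓
  (4) g=T, q=T — same ✓
  (5) {e, q, a, g}: 2/4 true — not all ✓
  (6) {a, e}: 0 true — none ✓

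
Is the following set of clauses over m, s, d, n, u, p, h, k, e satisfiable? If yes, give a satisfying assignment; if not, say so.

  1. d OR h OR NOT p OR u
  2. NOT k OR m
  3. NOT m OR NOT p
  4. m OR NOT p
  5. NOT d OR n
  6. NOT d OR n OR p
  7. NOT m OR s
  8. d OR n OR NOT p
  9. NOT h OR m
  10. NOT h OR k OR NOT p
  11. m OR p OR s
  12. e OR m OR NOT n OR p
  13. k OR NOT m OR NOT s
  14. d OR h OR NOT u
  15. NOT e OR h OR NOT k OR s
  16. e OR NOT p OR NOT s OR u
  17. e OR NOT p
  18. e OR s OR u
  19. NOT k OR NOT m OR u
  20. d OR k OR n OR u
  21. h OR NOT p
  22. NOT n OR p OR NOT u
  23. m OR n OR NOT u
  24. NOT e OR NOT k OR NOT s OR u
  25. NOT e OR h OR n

m: True, s: True, d: False, n: False, u: True, p: False, h: True, k: True, e: True

Set m = True.
  then (NOT m OR NOT p) forces p = False.
  then (NOT m OR s) forces s = True.
  then (k OR NOT m OR NOT s) forces k = True.
  then (NOT k OR NOT m OR u) forces u = True.
  then (NOT n OR p OR NOT u) forces n = False.
  then (NOT d OR n) forces d = False.
  then (d OR h OR NOT u) forces h = True.
Set e = True.
All clauses satisfied.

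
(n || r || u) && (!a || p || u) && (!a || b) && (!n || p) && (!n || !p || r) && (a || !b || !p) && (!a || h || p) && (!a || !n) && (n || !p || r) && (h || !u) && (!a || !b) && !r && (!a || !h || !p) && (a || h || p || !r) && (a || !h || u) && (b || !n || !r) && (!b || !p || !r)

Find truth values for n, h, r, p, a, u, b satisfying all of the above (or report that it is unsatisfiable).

Unit clause (!r) forces r = False.
Try n = True:
  (!n || p) forces p = True.
  clause (!n || !p || r) is falsified — backtrack.
So n = False.
  then (n || r || u) forces u = True.
  then (n || !p || r) forces p = False.
  then (h || !u) forces h = True.
Try a = True:
  (!a || b) forces b = True.
  clause (!a || !b) is falsified — backtrack.
So a = False.
Set b = True.
All clauses satisfied.

n: False, h: True, r: False, p: False, a: False, u: True, b: True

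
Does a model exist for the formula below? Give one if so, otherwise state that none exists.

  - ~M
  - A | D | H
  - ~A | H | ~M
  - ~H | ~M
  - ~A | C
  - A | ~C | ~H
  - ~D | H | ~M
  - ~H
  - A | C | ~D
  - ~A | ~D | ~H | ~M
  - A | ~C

C = True, A = True, D = True, M = False, H = False

Unit clause (~M) forces M = False.
Unit clause (~H) forces H = False.
Try C = False:
  (~A | C) forces A = False.
  (A | D | H) forces D = True.
  clause (A | C | ~D) is falsified — backtrack.
So C = True.
  then (A | ~C) forces A = True.
Set D = True.
All clauses satisfied.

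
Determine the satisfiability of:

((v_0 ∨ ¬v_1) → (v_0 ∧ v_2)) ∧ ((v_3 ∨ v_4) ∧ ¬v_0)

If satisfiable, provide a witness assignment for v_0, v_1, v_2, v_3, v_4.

v_0 = False, v_1 = True, v_2 = False, v_3 = False, v_4 = True

  (v_0 ∨ ¬v_1) → (v_0 ∧ v_2) = True
    v_0 ∨ ¬v_1 = False
      ¬v_1 = False
    v_0 ∧ v_2 = False
  (v_3 ∨ v_4) ∧ ¬v_0 = True
    v_3 ∨ v_4 = True
    ¬v_0 = True
Both conjuncts True, so the formula holds.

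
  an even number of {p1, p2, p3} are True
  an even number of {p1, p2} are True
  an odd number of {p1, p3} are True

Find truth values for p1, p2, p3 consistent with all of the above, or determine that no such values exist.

p1 = True, p2 = True, p3 = False

{p1, p2, p3}: 2 true → even ✓
{p1, p2}: 2 true → even ✓
{p1, p3}: 1 true → odd ✓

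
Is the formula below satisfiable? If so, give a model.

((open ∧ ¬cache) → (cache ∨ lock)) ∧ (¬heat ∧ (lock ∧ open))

heat: False, cache: True, lock: True, open: True

  (open ∧ ¬cache) → (cache ∨ lock) = True
    open ∧ ¬cache = False
      ¬cache = False
    cache ∨ lock = True
  ¬heat ∧ (lock ∧ open) = True
    ¬heat = True
    lock ∧ open = True
Both conjuncts True, so the formula holds.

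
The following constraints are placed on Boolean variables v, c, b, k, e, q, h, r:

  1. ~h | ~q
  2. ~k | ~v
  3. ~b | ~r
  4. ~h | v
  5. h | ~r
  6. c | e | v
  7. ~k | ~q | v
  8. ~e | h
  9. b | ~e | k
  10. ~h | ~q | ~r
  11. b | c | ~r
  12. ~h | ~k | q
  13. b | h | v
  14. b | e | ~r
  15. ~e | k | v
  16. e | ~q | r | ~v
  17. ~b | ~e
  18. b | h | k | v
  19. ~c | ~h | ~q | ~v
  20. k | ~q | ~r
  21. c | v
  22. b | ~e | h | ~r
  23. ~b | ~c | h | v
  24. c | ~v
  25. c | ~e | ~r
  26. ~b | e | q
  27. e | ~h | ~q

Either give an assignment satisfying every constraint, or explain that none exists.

Set v = True.
  then (~k | ~v) forces k = False.
  then (c | ~v) forces c = True.
Try b = True:
  (~b | ~r) forces r = False.
  (~b | ~e) forces e = False.
  (e | ~q | r | ~v) forces q = False.
  clause (~b | e | q) is falsified — backtrack.
So b = False.
  then (b | ~e | k) forces e = False.
  then (b | e | ~r) forces r = False.
  then (e | ~q | r | ~v) forces q = False.
Set h = True.
All clauses satisfied.

v=T, c=T, b=F, k=F, e=F, q=F, h=T, r=F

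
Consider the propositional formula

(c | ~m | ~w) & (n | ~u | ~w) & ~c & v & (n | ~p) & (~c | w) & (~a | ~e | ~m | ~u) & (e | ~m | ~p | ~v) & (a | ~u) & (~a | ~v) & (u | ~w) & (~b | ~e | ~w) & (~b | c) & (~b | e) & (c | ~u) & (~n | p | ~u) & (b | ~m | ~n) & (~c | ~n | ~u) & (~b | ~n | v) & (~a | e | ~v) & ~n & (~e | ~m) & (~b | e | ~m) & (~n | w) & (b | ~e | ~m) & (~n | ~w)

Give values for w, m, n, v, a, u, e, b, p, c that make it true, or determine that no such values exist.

w=F; m=F; n=F; v=T; a=F; u=F; e=T; b=F; p=F; c=F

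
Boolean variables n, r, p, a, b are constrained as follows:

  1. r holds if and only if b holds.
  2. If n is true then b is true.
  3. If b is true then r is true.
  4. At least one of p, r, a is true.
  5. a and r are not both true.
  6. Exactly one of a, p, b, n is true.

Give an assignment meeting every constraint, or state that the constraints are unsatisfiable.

n: False, r: False, p: True, a: False, b: False

  (1) r=F, b=F — same ✓
  (2) n=F ⇒ b: vacuous ✓
  (3) b=F ⇒ r: vacuous ✓
  (4) {p, r, a}: 1 true — at least one ✓
  (5) a=F, r=F — not both ✓
  (6) {a, p, b, n}: 1 true — exactly one ✓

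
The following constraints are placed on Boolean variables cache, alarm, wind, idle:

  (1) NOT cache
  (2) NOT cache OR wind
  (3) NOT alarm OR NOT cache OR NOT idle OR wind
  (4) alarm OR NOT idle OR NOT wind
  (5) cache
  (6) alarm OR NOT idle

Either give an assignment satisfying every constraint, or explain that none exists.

Case cache = True:
  Clause (NOT cache) is falsified — contradiction.
Case cache = False:
  Clause (cache) is falsified — contradiction.
Both cases fail, so the formula is unsatisfiable.

Unsatisfiable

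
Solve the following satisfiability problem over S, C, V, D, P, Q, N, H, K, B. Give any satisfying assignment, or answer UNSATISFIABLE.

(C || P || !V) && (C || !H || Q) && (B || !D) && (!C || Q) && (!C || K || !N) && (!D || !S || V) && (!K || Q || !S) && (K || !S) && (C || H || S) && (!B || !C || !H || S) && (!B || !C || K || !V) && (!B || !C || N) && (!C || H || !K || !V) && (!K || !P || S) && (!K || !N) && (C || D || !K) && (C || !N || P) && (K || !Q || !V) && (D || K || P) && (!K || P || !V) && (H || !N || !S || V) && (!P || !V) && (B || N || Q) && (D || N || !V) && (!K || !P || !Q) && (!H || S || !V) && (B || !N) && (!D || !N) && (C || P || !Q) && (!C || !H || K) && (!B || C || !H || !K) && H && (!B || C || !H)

Unit clause (H) forces H = True.
Set S = True.
  then (K || !S) forces K = True.
  then (!K || !N) forces N = False.
  then (!K || Q || !S) forces Q = True.
  then (!K || !P || !Q) forces P = False.
  then (C || P || !Q) forces C = True.
  then (!B || !C || N) forces B = False.
  then (!K || P || !V) forces V = False.
  then (B || !D) forces D = False.
All clauses satisfied.

S: True; C: True; V: False; D: False; P: False; Q: True; N: False; H: True; K: True; B: False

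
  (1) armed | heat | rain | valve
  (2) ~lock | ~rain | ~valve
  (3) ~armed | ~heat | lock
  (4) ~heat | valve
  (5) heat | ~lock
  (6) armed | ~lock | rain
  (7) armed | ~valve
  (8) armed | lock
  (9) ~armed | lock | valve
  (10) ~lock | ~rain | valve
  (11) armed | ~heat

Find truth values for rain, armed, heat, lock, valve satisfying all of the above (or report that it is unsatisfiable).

rain = False, armed = True, heat = True, lock = True, valve = True

Set rain = False.
Try armed = False:
  (armed | ~lock | rain) forces lock = False.
  clause (armed | lock) is falsified — backtrack.
So armed = True.
Set heat = True.
  then (~armed | ~heat | lock) forces lock = True.
  then (~heat | valve) forces valve = True.
All clauses satisfied.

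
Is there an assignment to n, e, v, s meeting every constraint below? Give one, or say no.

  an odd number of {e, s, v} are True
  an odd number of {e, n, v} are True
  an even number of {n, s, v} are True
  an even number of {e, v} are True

n=T; e=F; v=F; s=T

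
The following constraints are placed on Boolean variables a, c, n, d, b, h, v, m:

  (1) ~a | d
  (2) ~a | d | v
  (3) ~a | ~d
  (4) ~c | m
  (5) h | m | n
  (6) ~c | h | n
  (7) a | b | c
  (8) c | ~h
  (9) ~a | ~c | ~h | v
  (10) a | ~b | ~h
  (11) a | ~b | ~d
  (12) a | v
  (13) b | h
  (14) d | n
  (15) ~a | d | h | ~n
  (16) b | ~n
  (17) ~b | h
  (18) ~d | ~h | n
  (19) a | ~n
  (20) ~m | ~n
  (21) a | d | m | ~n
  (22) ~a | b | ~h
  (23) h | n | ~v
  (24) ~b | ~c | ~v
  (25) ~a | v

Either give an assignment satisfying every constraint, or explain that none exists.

Case h = True:
  (c | ~h) forces c = True.
  (~c | m) forces m = True.
  (~m | ~n) forces n = False.
  (d | n) forces d = True.
  Clause (~d | ~h | n) is falsified — contradiction.
Case h = False:
  (b | h) forces b = True.
  Clause (~b | h) is falsified — contradiction.
Both cases fail, so the formula is unsatisfiable.

Unsatisfiable — no assignment works.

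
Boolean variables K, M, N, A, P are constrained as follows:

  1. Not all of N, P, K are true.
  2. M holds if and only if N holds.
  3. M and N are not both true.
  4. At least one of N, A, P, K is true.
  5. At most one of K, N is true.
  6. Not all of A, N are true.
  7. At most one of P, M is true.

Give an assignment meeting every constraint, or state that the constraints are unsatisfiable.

K = True; M = False; N = False; A = True; P = False

  (1) {N, P, K}: 1/3 true — not all ✓
  (2) M=F, N=F — same ✓
  (3) M=F, N=F — not both ✓
  (4) {N, A, P, K}: 2 true — at least one ✓
  (5) {K, N}: 1 true — at most one ✓
  (6) {A, N}: 1/2 true — not all ✓
  (7) {P, M}: 0 true — at most one ✓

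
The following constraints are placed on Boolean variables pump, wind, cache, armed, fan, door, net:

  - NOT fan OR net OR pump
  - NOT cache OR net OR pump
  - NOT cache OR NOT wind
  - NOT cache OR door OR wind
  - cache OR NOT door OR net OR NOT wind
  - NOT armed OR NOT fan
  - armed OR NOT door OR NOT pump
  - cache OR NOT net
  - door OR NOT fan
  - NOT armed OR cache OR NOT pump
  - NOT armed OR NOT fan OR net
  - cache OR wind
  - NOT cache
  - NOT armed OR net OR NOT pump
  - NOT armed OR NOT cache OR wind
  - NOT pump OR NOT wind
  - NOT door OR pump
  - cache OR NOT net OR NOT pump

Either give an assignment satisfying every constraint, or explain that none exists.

Unit clause (NOT cache) forces cache = False.
In (cache OR NOT net) only NOT net is left, so net = False.
In (cache OR wind) only wind is left, so wind = True.
In (NOT pump OR NOT wind) only NOT pump is left, so pump = False.
In (NOT door OR pump) only NOT door is left, so door = False.
In (NOT fan OR net OR pump) only NOT fan is left, so fan = False.
Set armed = True.
All clauses satisfied.

pump: False, wind: True, cache: False, armed: True, fan: False, door: False, net: False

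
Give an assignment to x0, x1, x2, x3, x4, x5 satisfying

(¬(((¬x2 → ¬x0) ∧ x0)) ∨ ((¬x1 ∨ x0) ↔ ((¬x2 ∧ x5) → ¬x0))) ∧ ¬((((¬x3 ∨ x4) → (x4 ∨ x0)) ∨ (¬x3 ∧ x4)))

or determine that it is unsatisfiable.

x0: False, x1: True, x2: True, x3: False, x4: False, x5: True

  ¬(((¬x2 → ¬x0) ∧ x0)) ∨ ((¬x1 ∨ x0) ↔ ((¬x2 ∧ x5) → ¬x0)) = True
    ¬(((¬x2 → ¬x0) ∧ x0)) = True
      (¬x2 → ¬x0) ∧ x0 = False
        ¬x2 → ¬x0 = True
          ¬x2 = False
          ¬x0 = True
    (¬x1 ∨ x0) ↔ ((¬x2 ∧ x5) → ¬x0) = False
      ¬x1 ∨ x0 = False
        ¬x1 = False
      (¬x2 ∧ x5) → ¬x0 = True
        ¬x2 ∧ x5 = False
          ¬x2 = False
        ¬x0 = True
  ¬((((¬x3 ∨ x4) → (x4 ∨ x0)) ∨ (¬x3 ∧ x4))) = True
    ((¬x3 ∨ x4) → (x4 ∨ x0)) ∨ (¬x3 ∧ x4) = False
      (¬x3 ∨ x4) → (x4 ∨ x0) = False
        ¬x3 ∨ x4 = True
          ¬x3 = True
        x4 ∨ x0 = False
      ¬x3 ∧ x4 = False
        ¬x3 = True
Both conjuncts True, so the formula holds.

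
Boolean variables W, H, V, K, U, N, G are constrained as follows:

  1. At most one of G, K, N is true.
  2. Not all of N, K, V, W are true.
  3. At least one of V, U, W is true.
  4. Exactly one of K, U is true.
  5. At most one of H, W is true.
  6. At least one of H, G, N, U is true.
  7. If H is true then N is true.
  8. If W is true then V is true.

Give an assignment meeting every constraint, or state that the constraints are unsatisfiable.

W: True, H: False, V: True, K: False, U: True, N: False, G: True

  (1) {G, K, N}: 1 true — at most one ✓
  (2) {N, K, V, W}: 2/4 true — not all ✓
  (3) {V, U, W}: 3 true — at least one ✓
  (4) {K, U}: 1 true — exactly one ✓
  (5) {H, W}: 1 true — at most one ✓
  (6) {H, G, N, U}: 2 true — at least one ✓
  (7) H=F ⇒ N: vacuous ✓
  (8) W=T ⇒ V: T ✓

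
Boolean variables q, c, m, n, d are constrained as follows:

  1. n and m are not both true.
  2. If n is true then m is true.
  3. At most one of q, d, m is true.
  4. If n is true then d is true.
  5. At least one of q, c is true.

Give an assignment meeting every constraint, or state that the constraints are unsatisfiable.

q: True; c: False; m: False; n: False; d: False

  (1) n=F, m=F — not both ✓
  (2) n=F ⇒ m: vacuous ✓
  (3) {q, d, m}: 1 true — at most one ✓
  (4) n=F ⇒ d: vacuous ✓
  (5) {q, c}: 1 true — at least one ✓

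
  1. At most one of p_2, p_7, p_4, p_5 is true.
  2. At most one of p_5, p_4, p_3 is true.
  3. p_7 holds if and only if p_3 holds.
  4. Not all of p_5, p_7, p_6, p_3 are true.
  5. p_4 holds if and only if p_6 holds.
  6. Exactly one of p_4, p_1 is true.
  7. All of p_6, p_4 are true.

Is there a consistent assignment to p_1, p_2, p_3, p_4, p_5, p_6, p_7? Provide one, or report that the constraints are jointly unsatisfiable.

p_1 = False, p_2 = False, p_3 = False, p_4 = True, p_5 = False, p_6 = True, p_7 = False

  (1) {p_2, p_7, p_4, p_5}: 1 true — at most one ✓
  (2) {p_5, p_4, p_3}: 1 true — at most one ✓
  (3) p_7=F, p_3=F — same ✓
  (4) {p_5, p_7, p_6, p_3}: 1/4 true — not all ✓
  (5) p_4=T, p_6=T — same ✓
  (6) {p_4, p_1}: 1 true — exactly one ✓
  (7) {p_6, p_4}: all 2 true ✓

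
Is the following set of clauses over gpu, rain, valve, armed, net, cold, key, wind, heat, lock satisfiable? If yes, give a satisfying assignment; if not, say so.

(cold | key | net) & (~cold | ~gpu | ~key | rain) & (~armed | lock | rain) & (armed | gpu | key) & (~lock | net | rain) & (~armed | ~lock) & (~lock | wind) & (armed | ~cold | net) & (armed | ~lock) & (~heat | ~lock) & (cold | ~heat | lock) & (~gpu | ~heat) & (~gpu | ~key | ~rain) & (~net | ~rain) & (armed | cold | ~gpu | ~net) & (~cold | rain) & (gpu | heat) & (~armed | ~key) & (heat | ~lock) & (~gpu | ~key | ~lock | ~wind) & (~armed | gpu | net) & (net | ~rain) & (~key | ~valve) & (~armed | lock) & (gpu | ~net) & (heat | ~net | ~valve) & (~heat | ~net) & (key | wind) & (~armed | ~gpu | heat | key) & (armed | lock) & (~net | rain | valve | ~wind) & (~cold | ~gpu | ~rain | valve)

Unsatisfiable

Case armed = True:
  (~armed | ~lock) forces lock = False.
  Clause (~armed | lock) is falsified — contradiction.
Case armed = False:
  (armed | ~lock) forces lock = False.
  Clause (armed | lock) is falsified — contradiction.
Both cases fail, so the formula is unsatisfiable.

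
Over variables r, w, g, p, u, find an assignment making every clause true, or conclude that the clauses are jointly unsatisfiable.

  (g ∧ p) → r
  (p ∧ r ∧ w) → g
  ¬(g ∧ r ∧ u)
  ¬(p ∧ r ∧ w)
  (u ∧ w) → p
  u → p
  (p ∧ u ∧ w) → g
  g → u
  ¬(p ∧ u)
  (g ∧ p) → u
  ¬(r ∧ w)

r = True, w = False, g = False, p = True, u = False

Set r = True.
  then (¬r ∨ ¬w) forces w = False.
Try g = True:
  (¬g ∨ u) forces u = True.
  clause (¬g ∨ ¬r ∨ ¬u) is falsified — backtrack.
So g = False.
Set p = True.
  then (¬p ∨ ¬u) forces u = False.
All clauses satisfied.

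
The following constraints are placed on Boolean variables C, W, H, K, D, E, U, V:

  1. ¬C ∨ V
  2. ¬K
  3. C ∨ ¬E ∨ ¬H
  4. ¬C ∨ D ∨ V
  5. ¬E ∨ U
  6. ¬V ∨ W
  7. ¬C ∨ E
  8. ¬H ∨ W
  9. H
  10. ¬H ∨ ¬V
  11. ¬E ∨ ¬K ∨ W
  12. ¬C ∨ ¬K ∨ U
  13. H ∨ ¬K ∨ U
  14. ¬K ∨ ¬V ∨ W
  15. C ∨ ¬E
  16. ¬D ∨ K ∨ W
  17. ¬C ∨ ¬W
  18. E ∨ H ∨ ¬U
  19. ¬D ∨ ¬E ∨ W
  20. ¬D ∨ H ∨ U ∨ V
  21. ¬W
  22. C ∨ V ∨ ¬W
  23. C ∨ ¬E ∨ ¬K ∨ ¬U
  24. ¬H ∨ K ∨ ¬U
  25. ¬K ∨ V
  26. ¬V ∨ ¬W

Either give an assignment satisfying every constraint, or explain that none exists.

Case H = True:
  (¬K) forces K = False.
  (¬H ∨ W) forces W = True.
  Clause (¬W) is falsified — contradiction.
Case H = False:
  Clause (H) is falsified — contradiction.
Both cases fail, so the formula is unsatisfiable.

Unsatisfiable — no assignment works.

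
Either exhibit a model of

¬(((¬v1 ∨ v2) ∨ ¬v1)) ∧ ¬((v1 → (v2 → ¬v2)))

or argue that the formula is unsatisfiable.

Case v2 = True: the conjunct ¬(((¬v1 ∨ v2) ∨ ¬v1)) becomes ¬((True ∨ ¬v1)) = False.
Case v2 = False: the conjunct ¬((v1 → (v2 → ¬v2))) becomes ¬((v1 → True)) = False.
Both cases fail — unsatisfiable.

Unsatisfiable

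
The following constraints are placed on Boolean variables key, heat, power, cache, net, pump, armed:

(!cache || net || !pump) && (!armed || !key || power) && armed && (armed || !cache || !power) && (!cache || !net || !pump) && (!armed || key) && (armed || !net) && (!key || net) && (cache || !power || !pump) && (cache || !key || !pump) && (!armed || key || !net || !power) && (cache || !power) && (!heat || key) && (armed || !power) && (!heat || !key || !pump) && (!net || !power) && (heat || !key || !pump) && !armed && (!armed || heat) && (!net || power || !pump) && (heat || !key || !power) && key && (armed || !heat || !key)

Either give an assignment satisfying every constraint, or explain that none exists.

The formula is unsatisfiable.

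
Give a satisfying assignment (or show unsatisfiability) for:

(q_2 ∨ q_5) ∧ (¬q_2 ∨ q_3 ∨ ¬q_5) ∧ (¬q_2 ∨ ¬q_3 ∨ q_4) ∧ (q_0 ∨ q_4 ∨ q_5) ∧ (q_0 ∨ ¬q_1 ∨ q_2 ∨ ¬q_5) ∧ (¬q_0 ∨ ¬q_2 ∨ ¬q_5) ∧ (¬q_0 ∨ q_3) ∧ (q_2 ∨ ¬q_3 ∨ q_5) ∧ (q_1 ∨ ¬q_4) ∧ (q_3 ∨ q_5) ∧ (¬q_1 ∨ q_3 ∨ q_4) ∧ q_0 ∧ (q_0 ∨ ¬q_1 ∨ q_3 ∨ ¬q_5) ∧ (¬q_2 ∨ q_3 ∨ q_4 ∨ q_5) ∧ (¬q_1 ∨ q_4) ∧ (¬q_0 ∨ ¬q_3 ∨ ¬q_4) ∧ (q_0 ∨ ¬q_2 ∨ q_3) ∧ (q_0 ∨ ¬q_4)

q_0 = True, q_1 = False, q_2 = False, q_3 = True, q_4 = False, q_5 = True

Unit clause (q_0) forces q_0 = True.
In (¬q_0 ∨ q_3) only q_3 is left, so q_3 = True.
In (¬q_0 ∨ ¬q_3 ∨ ¬q_4) only ¬q_4 is left, so q_4 = False.
In (¬q_2 ∨ ¬q_3 ∨ q_4) only ¬q_2 is left, so q_2 = False.
In (q_2 ∨ ¬q_3 ∨ q_5) only q_5 is left, so q_5 = True.
In (¬q_1 ∨ q_4) only ¬q_1 is left, so q_1 = False.
All clauses satisfied.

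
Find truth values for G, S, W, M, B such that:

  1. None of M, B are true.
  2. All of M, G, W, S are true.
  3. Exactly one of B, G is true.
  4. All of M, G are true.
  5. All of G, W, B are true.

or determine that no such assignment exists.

Case M = True:
  Constraint (1) is violated (M=T) — contradiction.
Case M = False:
  Constraint (2) is violated (M=F) — contradiction.
Both cases fail — unsatisfiable.

No satisfying assignment exists.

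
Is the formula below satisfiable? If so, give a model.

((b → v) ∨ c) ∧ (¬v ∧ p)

v = False, b = False, p = True, c = False

  (b → v) ∨ c = True
    b → v = True
  ¬v ∧ p = True
    ¬v = True
Both conjuncts True, so the formula holds.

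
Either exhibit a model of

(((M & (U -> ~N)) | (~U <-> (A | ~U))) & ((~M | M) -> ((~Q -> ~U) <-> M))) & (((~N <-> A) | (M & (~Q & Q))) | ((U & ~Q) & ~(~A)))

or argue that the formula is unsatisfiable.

U=T, N=F, M=T, A=T, Q=T

  ((M & (U -> ~N)) | (~U <-> (A | ~U))) & ((~M | M) -> ((~Q -> ~U) <-> M)) = True
    (M & (U -> ~N)) | (~U <-> (A | ~U)) = True
      M & (U -> ~N) = True
        U -> ~N = True
          ~N = True
      ~U <-> (A | ~U) = False
        ~U = False
        A | ~U = True
          ~U = False
    (~M | M) -> ((~Q -> ~U) <-> M) = True
      ~M | M = True
        ~M = False
      (~Q -> ~U) <-> M = True
        ~Q -> ~U = True
          ~Q = False
          ~U = False
  ((~N <-> A) | (M & (~Q & Q))) | ((U & ~Q) & ~(~A)) = True
    (~N <-> A) | (M & (~Q & Q)) = True
      ~N <-> A = True
        ~N = True
      M & (~Q & Q) = False
        ~Q & Q = False
          ~Q = False
    (U & ~Q) & ~(~A) = False
      U & ~Q = False
        ~Q = False
      ~(~A) = True
        ~A = False
Both conjuncts True, so the formula holds.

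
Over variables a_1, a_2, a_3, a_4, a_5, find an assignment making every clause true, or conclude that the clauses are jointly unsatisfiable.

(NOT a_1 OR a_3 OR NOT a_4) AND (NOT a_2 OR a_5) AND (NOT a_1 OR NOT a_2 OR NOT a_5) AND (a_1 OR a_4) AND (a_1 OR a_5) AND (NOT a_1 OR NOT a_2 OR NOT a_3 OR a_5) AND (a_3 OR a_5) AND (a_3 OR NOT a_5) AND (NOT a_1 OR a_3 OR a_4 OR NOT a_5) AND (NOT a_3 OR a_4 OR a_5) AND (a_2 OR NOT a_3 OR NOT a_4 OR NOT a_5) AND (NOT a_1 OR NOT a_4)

Set a_1 = False.
  then (a_1 OR a_4) forces a_4 = True.
  then (a_1 OR a_5) forces a_5 = True.
  then (a_3 OR NOT a_5) forces a_3 = True.
  then (a_2 OR NOT a_3 OR NOT a_4 OR NOT a_5) forces a_2 = True.
All clauses satisfied.

a_1=F, a_2=T, a_3=T, a_4=T, a_5=T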